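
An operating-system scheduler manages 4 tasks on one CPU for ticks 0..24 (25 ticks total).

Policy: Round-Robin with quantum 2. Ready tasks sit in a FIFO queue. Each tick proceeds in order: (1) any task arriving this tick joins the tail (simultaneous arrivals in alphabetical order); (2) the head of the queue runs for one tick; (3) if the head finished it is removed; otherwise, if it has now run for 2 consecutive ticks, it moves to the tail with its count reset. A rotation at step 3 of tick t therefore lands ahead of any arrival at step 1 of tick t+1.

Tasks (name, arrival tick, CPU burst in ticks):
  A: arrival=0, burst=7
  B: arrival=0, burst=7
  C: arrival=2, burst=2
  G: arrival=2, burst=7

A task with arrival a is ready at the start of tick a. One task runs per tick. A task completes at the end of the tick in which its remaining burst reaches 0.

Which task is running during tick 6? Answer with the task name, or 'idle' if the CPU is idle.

running at tick 6 = C

t=0: queue=[A,B] q_used=0 → run A
t=1: queue=[A,B] q_used=1 → run A
t=2: queue=[B,A,C,G] q_used=0 → run B
t=3: queue=[B,A,C,G] q_used=1 → run B
t=4: queue=[A,C,G,B] q_used=0 → run A
t=5: queue=[A,C,G,B] q_used=1 → run A
t=6: queue=[C,G,B,A] q_used=0 → run C
t=7: queue=[C,G,B,A] q_used=1 → run C
t=8: queue=[G,B,A] q_used=0 → run G
t=9: queue=[G,B,A] q_used=1 → run G
t=10: queue=[B,A,G] q_used=0 → run B
t=11: queue=[B,A,G] q_used=1 → run B
t=12: queue=[A,G,B] q_used=0 → run A
t=13: queue=[A,G,B] q_used=1 → run A
t=14: queue=[G,B,A] q_used=0 → run G
t=15: queue=[G,B,A] q_used=1 → run G
t=16: queue=[B,A,G] q_used=0 → run B
t=17: queue=[B,A,G] q_used=1 → run B
t=18: queue=[A,G,B] q_used=0 → run A
t=19: queue=[G,B] q_used=0 → run G
t=20: queue=[G,B] q_used=1 → run G
t=21: queue=[B,G] q_used=0 → run B
t=22: queue=[G] q_used=0 → run G
t=23: (idle)
t=24: (idle)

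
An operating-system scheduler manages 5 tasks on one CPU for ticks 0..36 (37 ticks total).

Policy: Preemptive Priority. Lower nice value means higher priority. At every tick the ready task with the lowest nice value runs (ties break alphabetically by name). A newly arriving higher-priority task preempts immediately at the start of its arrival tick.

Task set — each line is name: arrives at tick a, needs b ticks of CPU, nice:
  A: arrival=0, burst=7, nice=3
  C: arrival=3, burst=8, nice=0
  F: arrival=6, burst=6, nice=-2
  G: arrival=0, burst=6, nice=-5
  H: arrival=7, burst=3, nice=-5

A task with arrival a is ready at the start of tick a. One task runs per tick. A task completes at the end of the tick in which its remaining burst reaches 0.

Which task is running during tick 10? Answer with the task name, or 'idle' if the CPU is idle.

t=0: ready={A,G} → run G
t=1: ready={A,G} → run G
t=2: ready={A,G} → run G
t=3: ready={A,C,G} → run G
t=4: ready={A,C,G} → run G
t=5: ready={A,C,G} → run G
t=6: ready={A,C,F} → run F
t=7: ready={A,C,F,H} → run H
t=8: ready={A,C,F,H} → run H
t=9: ready={A,C,F,H} → run H
t=10: ready={A,C,F} → run F
t=11: ready={A,C,F} → run F
t=12: ready={A,C,F} → run F
t=13: ready={A,C,F} → run F
t=14: ready={A,C,F} → run F
t=15: ready={A,C} → run C
t=16: ready={A,C} → run C
t=17: ready={A,C} → run C
t=18: ready={A,C} → run C
t=19: ready={A,C} → run C
t=20: ready={A,C} → run C
t=21: ready={A,C} → run C
t=22: ready={A,C} → run C
t=23: ready={A} → run A
t=24: ready={A} → run A
t=25: ready={A} → run A
t=26: ready={A} → run A
t=27: ready={A} → run A
t=28: ready={A} → run A
t=29: ready={A} → run A
t=30: (idle)
t=31: (idle)
t=32: (idle)
t=33: (idle)
t=34: (idle)
t=35: (idle)
t=36: (idle)

running at tick 10 = F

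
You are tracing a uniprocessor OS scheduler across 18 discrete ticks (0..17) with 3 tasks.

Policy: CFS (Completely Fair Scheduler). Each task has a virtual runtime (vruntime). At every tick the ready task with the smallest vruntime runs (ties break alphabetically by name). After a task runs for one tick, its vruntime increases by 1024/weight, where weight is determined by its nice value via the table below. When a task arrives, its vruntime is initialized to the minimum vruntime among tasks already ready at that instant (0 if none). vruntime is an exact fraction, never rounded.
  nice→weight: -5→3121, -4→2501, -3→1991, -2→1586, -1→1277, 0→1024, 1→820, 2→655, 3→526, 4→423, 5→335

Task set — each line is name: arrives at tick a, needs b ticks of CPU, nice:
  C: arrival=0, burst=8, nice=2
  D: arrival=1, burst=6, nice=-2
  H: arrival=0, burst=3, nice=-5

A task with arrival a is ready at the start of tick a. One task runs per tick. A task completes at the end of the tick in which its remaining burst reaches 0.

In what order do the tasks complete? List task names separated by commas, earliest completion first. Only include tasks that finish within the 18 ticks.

completion order = H, D, C

t=0: vr[C=0 H=0] → run C
t=1: vr[C=1024/655 D=0 H=0] → run D
t=2: vr[C=1024/655 D=512/793 H=0] → run H
t=3: vr[C=1024/655 D=512/793 H=1024/3121] → run H
t=4: vr[C=1024/655 D=512/793 H=2048/3121] → run D
t=5: vr[C=1024/655 D=1024/793 H=2048/3121] → run H
t=6: vr[C=1024/655 D=1024/793] → run D
t=7: vr[C=1024/655 D=1536/793] → run C
t=8: vr[C=2048/655 D=1536/793] → run D
t=9: vr[C=2048/655 D=2048/793] → run D
t=10: vr[C=2048/655 D=2560/793] → run C
t=11: vr[C=3072/655 D=2560/793] → run D
t=12: vr[C=3072/655] → run C
t=13: vr[C=4096/655] → run C
t=14: vr[C=1024/131] → run C
t=15: vr[C=6144/655] → run C
t=16: vr[C=7168/655] → run C
t=17: (idle)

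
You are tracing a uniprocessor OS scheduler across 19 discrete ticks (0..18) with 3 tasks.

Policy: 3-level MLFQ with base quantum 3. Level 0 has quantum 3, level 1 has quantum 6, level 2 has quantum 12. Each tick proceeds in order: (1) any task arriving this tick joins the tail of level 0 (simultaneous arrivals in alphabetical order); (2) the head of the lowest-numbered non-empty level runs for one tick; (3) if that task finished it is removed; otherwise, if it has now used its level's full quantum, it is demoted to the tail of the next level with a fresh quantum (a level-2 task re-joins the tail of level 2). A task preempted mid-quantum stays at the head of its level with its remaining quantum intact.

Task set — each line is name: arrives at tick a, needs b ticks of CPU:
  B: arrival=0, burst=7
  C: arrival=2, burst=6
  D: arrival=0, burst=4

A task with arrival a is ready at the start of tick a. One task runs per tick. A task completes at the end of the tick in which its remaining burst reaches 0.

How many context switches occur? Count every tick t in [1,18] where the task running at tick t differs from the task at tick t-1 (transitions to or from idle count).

t=0: L0/L1/L2 = BD/-/- → run B
t=1: L0/L1/L2 = BD/-/- → run B
t=2: L0/L1/L2 = BDC/-/- → run B
t=3: L0/L1/L2 = DC/B/- → run D
t=4: L0/L1/L2 = DC/B/- → run D
t=5: L0/L1/L2 = DC/B/- → run D
t=6: L0/L1/L2 = C/BD/- → run C
t=7: L0/L1/L2 = C/BD/- → run C
t=8: L0/L1/L2 = C/BD/- → run C
t=9: L0/L1/L2 = -/BDC/- → run B
t=10: L0/L1/L2 = -/BDC/- → run B
t=11: L0/L1/L2 = -/BDC/- → run B
t=12: L0/L1/L2 = -/BDC/- → run B
t=13: L0/L1/L2 = -/DC/- → run D
t=14: L0/L1/L2 = -/C/- → run C
t=15: L0/L1/L2 = -/C/- → run C
t=16: L0/L1/L2 = -/C/- → run C
t=17: (idle)
t=18: (idle)

context switches = 6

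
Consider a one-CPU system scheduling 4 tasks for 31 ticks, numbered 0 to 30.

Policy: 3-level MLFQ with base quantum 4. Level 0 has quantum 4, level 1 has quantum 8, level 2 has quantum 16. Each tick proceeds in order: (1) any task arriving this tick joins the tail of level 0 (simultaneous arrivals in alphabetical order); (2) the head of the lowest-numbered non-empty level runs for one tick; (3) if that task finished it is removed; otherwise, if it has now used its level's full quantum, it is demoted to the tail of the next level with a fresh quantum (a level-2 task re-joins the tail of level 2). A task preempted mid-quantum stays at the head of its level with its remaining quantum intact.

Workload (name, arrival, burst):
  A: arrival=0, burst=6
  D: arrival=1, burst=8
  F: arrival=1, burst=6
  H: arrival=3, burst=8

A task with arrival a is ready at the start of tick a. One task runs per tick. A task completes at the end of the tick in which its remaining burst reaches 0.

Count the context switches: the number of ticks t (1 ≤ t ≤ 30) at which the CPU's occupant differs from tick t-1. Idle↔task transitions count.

context switches = 8

t=0: L0/L1/L2 = A/-/- → run A
t=1: L0/L1/L2 = ADF/-/- → run A
t=2: L0/L1/L2 = ADF/-/- → run A
t=3: L0/L1/L2 = ADFH/-/- → run A
t=4: L0/L1/L2 = DFH/A/- → run D
t=5: L0/L1/L2 = DFH/A/- → run D
t=6: L0/L1/L2 = DFH/A/- → run D
t=7: L0/L1/L2 = DFH/A/- → run D
t=8: L0/L1/L2 = FH/AD/- → run F
t=9: L0/L1/L2 = FH/AD/- → run F
t=10: L0/L1/L2 = FH/AD/- → run F
t=11: L0/L1/L2 = FH/AD/- → run F
t=12: L0/L1/L2 = H/ADF/- → run H
t=13: L0/L1/L2 = H/ADF/- → run H
t=14: L0/L1/L2 = H/ADF/- → run H
t=15: L0/L1/L2 = H/ADF/- → run H
t=16: L0/L1/L2 = -/ADFH/- → run A
t=17: L0/L1/L2 = -/ADFH/- → run A
t=18: L0/L1/L2 = -/DFH/- → run D
t=19: L0/L1/L2 = -/DFH/- → run D
t=20: L0/L1/L2 = -/DFH/- → run D
t=21: L0/L1/L2 = -/DFH/- → run D
t=22: L0/L1/L2 = -/FH/- → run F
t=23: L0/L1/L2 = -/FH/- → run F
t=24: L0/L1/L2 = -/H/- → run H
t=25: L0/L1/L2 = -/H/- → run H
t=26: L0/L1/L2 = -/H/- → run H
t=27: L0/L1/L2 = -/H/- → run H
t=28: (idle)
t=29: (idle)
t=30: (idle)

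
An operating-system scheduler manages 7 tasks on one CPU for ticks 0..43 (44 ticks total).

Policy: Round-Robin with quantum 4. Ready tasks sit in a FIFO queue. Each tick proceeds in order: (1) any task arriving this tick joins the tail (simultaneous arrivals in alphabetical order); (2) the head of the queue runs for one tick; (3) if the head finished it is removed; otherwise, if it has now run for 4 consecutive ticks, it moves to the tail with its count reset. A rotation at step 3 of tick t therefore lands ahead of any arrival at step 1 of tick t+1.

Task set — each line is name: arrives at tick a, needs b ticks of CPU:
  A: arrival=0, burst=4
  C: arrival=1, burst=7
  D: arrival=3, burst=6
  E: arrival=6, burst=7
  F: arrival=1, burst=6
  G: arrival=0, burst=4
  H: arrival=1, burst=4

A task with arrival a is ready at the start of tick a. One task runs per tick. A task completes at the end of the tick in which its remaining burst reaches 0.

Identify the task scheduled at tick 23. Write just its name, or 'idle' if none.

running at tick 23 = D

t=0: queue=[A,G] q_used=0 → run A
t=1: queue=[A,G,C,F,H] q_used=1 → run A
t=2: queue=[A,G,C,F,H] q_used=2 → run A
t=3: queue=[A,G,C,F,H,D] q_used=3 → run A
t=4: queue=[G,C,F,H,D] q_used=0 → run G
t=5: queue=[G,C,F,H,D] q_used=1 → run G
t=6: queue=[G,C,F,H,D,E] q_used=2 → run G
t=7: queue=[G,C,F,H,D,E] q_used=3 → run G
t=8: queue=[C,F,H,D,E] q_used=0 → run C
t=9: queue=[C,F,H,D,E] q_used=1 → run C
t=10: queue=[C,F,H,D,E] q_used=2 → run C
t=11: queue=[C,F,H,D,E] q_used=3 → run C
t=12: queue=[F,H,D,E,C] q_used=0 → run F
t=13: queue=[F,H,D,E,C] q_used=1 → run F
t=14: queue=[F,H,D,E,C] q_used=2 → run F
t=15: queue=[F,H,D,E,C] q_used=3 → run F
t=16: queue=[H,D,E,C,F] q_used=0 → run H
t=17: queue=[H,D,E,C,F] q_used=1 → run H
t=18: queue=[H,D,E,C,F] q_used=2 → run H
t=19: queue=[H,D,E,C,F] q_used=3 → run H
t=20: queue=[D,E,C,F] q_used=0 → run D
t=21: queue=[D,E,C,F] q_used=1 → run D
t=22: queue=[D,E,C,F] q_used=2 → run D
t=23: queue=[D,E,C,F] q_used=3 → run D
t=24: queue=[E,C,F,D] q_used=0 → run E
t=25: queue=[E,C,F,D] q_used=1 → run E
t=26: queue=[E,C,F,D] q_used=2 → run E
t=27: queue=[E,C,F,D] q_used=3 → run E
t=28: queue=[C,F,D,E] q_used=0 → run C
t=29: queue=[C,F,D,E] q_used=1 → run C
t=30: queue=[C,F,D,E] q_used=2 → run C
t=31: queue=[F,D,E] q_used=0 → run F
t=32: queue=[F,D,E] q_used=1 → run F
t=33: queue=[D,E] q_used=0 → run D
t=34: queue=[D,E] q_used=1 → run D
t=35: queue=[E] q_used=0 → run E
t=36: queue=[E] q_used=1 → run E
t=37: queue=[E] q_used=2 → run E
t=38: (idle)
t=39: (idle)
t=40: (idle)
t=41: (idle)
t=42: (idle)
t=43: (idle)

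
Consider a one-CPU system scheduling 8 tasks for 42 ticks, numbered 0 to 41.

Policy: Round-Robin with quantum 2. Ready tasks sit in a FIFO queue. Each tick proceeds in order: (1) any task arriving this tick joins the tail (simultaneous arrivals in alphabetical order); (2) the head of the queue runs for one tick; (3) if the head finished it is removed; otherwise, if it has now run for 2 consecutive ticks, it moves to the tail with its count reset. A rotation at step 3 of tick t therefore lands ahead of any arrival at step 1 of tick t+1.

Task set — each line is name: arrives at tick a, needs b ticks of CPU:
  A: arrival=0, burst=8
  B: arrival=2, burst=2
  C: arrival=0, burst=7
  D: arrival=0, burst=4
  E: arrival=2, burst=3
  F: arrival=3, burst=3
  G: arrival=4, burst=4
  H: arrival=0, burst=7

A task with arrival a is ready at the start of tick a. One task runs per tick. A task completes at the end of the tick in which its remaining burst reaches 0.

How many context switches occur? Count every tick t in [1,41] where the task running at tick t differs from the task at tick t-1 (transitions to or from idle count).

t=0: queue=[A,C,D,H] q_used=0 → run A
t=1: queue=[A,C,D,H] q_used=1 → run A
t=2: queue=[C,D,H,A,B,E] q_used=0 → run C
t=3: queue=[C,D,H,A,B,E,F] q_used=1 → run C
t=4: queue=[D,H,A,B,E,F,C,G] q_used=0 → run D
t=5: queue=[D,H,A,B,E,F,C,G] q_used=1 → run D
t=6: queue=[H,A,B,E,F,C,G,D] q_used=0 → run H
t=7: queue=[H,A,B,E,F,C,G,D] q_used=1 → run H
t=8: queue=[A,B,E,F,C,G,D,H] q_used=0 → run A
t=9: queue=[A,B,E,F,C,G,D,H] q_used=1 → run A
t=10: queue=[B,E,F,C,G,D,H,A] q_used=0 → run B
t=11: queue=[B,E,F,C,G,D,H,A] q_used=1 → run B
t=12: queue=[E,F,C,G,D,H,A] q_used=0 → run E
t=13: queue=[E,F,C,G,D,H,A] q_used=1 → run E
t=14: queue=[F,C,G,D,H,A,E] q_used=0 → run F
t=15: queue=[F,C,G,D,H,A,E] q_used=1 → run F
t=16: queue=[C,G,D,H,A,E,F] q_used=0 → run C
t=17: queue=[C,G,D,H,A,E,F] q_used=1 → run C
t=18: queue=[G,D,H,A,E,F,C] q_used=0 → run G
t=19: queue=[G,D,H,A,E,F,C] q_used=1 → run G
t=20: queue=[D,H,A,E,F,C,G] q_used=0 → run D
t=21: queue=[D,H,A,E,F,C,G] q_used=1 → run D
t=22: queue=[H,A,E,F,C,G] q_used=0 → run H
t=23: queue=[H,A,E,F,C,G] q_used=1 → run H
t=24: queue=[A,E,F,C,G,H] q_used=0 → run A
t=25: queue=[A,E,F,C,G,H] q_used=1 → run A
t=26: queue=[E,F,C,G,H,A] q_used=0 → run E
t=27: queue=[F,C,G,H,A] q_used=0 → run F
t=28: queue=[C,G,H,A] q_used=0 → run C
t=29: queue=[C,G,H,A] q_used=1 → run C
t=30: queue=[G,H,A,C] q_used=0 → run G
t=31: queue=[G,H,A,C] q_used=1 → run G
t=32: queue=[H,A,C] q_used=0 → run H
t=33: queue=[H,A,C] q_used=1 → run H
t=34: queue=[A,C,H] q_used=0 → run A
t=35: queue=[A,C,H] q_used=1 → run A
t=36: queue=[C,H] q_used=0 → run C
t=37: queue=[H] q_used=0 → run H
t=38: (idle)
t=39: (idle)
t=40: (idle)
t=41: (idle)

context switches = 21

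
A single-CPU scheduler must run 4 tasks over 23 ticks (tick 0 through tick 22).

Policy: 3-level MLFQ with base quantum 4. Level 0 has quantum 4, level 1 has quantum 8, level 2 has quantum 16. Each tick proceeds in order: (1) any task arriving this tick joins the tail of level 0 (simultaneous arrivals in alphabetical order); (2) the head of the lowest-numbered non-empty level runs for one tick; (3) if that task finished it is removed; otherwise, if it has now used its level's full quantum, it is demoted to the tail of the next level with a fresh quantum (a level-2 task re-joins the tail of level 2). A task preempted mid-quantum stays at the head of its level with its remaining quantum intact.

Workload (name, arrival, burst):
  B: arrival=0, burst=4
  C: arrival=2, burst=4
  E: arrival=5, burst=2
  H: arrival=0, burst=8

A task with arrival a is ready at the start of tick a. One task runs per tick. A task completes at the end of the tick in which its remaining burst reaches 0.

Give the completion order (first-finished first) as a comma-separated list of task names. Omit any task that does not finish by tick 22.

completion order = B, C, E, H

t=0: L0/L1/L2 = BH/-/- → run B
t=1: L0/L1/L2 = BH/-/- → run B
t=2: L0/L1/L2 = BHC/-/- → run B
t=3: L0/L1/L2 = BHC/-/- → run B
t=4: L0/L1/L2 = HC/-/- → run H
t=5: L0/L1/L2 = HCE/-/- → run H
t=6: L0/L1/L2 = HCE/-/- → run H
t=7: L0/L1/L2 = HCE/-/- → run H
t=8: L0/L1/L2 = CE/H/- → run C
t=9: L0/L1/L2 = CE/H/- → run C
t=10: L0/L1/L2 = CE/H/- → run C
t=11: L0/L1/L2 = CE/H/- → run C
t=12: L0/L1/L2 = E/H/- → run E
t=13: L0/L1/L2 = E/H/- → run E
t=14: L0/L1/L2 = -/H/- → run H
t=15: L0/L1/L2 = -/H/- → run H
t=16: L0/L1/L2 = -/H/- → run H
t=17: L0/L1/L2 = -/H/- → run H
t=18: (idle)
t=19: (idle)
t=20: (idle)
t=21: (idle)
t=22: (idle)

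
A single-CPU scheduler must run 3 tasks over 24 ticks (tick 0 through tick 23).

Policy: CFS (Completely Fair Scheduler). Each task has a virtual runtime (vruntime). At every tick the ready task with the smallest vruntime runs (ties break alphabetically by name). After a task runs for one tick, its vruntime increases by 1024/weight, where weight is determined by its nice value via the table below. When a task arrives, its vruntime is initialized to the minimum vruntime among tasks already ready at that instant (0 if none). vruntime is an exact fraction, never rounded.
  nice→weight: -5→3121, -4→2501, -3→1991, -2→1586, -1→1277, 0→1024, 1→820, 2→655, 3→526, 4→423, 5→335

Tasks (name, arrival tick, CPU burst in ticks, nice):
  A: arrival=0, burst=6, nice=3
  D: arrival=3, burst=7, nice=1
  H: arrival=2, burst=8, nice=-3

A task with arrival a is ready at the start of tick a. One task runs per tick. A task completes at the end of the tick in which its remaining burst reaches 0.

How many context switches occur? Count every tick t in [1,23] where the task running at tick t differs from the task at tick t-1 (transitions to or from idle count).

context switches = 14

t=0: vr[A=0] → run A
t=1: vr[A=512/263] → run A
t=2: vr[A=1024/263 H=1024/263] → run A
t=3: vr[A=1536/263 D=1024/263 H=1024/263] → run D
t=4: vr[A=1536/263 D=277248/53915 H=1024/263] → run H
t=5: vr[A=1536/263 D=277248/53915 H=2308096/523633] → run H
t=6: vr[A=1536/263 D=277248/53915 H=2577408/523633] → run H
t=7: vr[A=1536/263 D=277248/53915 H=2846720/523633] → run D
t=8: vr[A=1536/263 D=344576/53915 H=2846720/523633] → run H
t=9: vr[A=1536/263 D=344576/53915 H=3116032/523633] → run A
t=10: vr[A=2048/263 D=344576/53915 H=3116032/523633] → run H
t=11: vr[A=2048/263 D=344576/53915 H=3385344/523633] → run D
t=12: vr[A=2048/263 D=411904/53915 H=3385344/523633] → run H
t=13: vr[A=2048/263 D=411904/53915 H=3654656/523633] → run H
t=14: vr[A=2048/263 D=411904/53915 H=3923968/523633] → run H
t=15: vr[A=2048/263 D=411904/53915] → run D
t=16: vr[A=2048/263 D=479232/53915] → run A
t=17: vr[A=2560/263 D=479232/53915] → run D
t=18: vr[A=2560/263 D=109312/10783] → run A
t=19: vr[D=109312/10783] → run D
t=20: vr[D=613888/53915] → run D
t=21: (idle)
t=22: (idle)
t=23: (idle)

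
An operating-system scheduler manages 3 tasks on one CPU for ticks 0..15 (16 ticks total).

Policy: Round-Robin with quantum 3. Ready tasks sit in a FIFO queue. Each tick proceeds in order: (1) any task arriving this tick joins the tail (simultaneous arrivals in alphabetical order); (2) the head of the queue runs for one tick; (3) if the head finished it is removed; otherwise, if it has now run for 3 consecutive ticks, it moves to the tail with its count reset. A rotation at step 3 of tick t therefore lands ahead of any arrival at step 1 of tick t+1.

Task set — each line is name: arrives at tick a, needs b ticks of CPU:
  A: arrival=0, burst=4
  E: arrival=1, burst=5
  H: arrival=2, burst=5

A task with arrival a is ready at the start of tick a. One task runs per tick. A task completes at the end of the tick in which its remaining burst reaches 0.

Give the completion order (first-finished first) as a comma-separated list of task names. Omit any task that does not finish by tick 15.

completion order = A, E, H

t=0: queue=[A] q_used=0 → run A
t=1: queue=[A,E] q_used=1 → run A
t=2: queue=[A,E,H] q_used=2 → run A
t=3: queue=[E,H,A] q_used=0 → run E
t=4: queue=[E,H,A] q_used=1 → run E
t=5: queue=[E,H,A] q_used=2 → run E
t=6: queue=[H,A,E] q_used=0 → run H
t=7: queue=[H,A,E] q_used=1 → run H
t=8: queue=[H,A,E] q_used=2 → run H
t=9: queue=[A,E,H] q_used=0 → run A
t=10: queue=[E,H] q_used=0 → run E
t=11: queue=[E,H] q_used=1 → run E
t=12: queue=[H] q_used=0 → run H
t=13: queue=[H] q_used=1 → run H
t=14: (idle)
t=15: (idle)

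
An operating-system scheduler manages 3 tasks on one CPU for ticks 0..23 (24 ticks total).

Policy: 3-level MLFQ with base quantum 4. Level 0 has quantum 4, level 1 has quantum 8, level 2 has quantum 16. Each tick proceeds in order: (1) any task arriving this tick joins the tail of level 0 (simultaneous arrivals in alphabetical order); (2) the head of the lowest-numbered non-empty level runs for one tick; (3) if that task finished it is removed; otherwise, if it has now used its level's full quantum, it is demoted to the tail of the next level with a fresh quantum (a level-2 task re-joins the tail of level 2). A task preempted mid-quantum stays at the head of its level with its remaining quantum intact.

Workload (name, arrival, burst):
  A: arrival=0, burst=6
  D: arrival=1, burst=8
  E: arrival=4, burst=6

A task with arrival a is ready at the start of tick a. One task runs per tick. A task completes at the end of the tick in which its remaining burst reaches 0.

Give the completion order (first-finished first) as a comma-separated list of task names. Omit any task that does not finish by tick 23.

t=0: L0/L1/L2 = A/-/- → run A
t=1: L0/L1/L2 = AD/-/- → run A
t=2: L0/L1/L2 = AD/-/- → run A
t=3: L0/L1/L2 = AD/-/- → run A
t=4: L0/L1/L2 = DE/A/- → run D
t=5: L0/L1/L2 = DE/A/- → run D
t=6: L0/L1/L2 = DE/A/- → run D
t=7: L0/L1/L2 = DE/A/- → run D
t=8: L0/L1/L2 = E/AD/- → run E
t=9: L0/L1/L2 = E/AD/- → run E
t=10: L0/L1/L2 = E/AD/- → run E
t=11: L0/L1/L2 = E/AD/- → run E
t=12: L0/L1/L2 = -/ADE/- → run A
t=13: L0/L1/L2 = -/ADE/- → run A
t=14: L0/L1/L2 = -/DE/- → run D
t=15: L0/L1/L2 = -/DE/- → run D
t=16: L0/L1/L2 = -/DE/- → run D
t=17: L0/L1/L2 = -/DE/- → run D
t=18: L0/L1/L2 = -/E/- → run E
t=19: L0/L1/L2 = -/E/- → run E
t=20: (idle)
t=21: (idle)
t=22: (idle)
t=23: (idle)

completion order = A, D, E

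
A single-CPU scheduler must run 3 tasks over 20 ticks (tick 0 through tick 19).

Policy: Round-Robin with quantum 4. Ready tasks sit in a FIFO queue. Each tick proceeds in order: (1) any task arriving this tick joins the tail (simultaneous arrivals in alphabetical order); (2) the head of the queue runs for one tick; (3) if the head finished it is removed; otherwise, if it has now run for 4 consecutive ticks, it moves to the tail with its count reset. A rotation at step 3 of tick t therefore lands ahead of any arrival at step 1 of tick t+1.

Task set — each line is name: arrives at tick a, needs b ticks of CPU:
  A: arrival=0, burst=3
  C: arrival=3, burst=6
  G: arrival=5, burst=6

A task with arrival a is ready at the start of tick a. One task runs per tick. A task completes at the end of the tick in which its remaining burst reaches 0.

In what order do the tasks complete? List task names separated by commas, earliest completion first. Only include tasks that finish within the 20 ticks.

t=0: queue=[A] q_used=0 → run A
t=1: queue=[A] q_used=1 → run A
t=2: queue=[A] q_used=2 → run A
t=3: queue=[C] q_used=0 → run C
t=4: queue=[C] q_used=1 → run C
t=5: queue=[C,G] q_used=2 → run C
t=6: queue=[C,G] q_used=3 → run C
t=7: queue=[G,C] q_used=0 → run G
t=8: queue=[G,C] q_used=1 → run G
t=9: queue=[G,C] q_used=2 → run G
t=10: queue=[G,C] q_used=3 → run G
t=11: queue=[C,G] q_used=0 → run C
t=12: queue=[C,G] q_used=1 → run C
t=13: queue=[G] q_used=0 → run G
t=14: queue=[G] q_used=1 → run G
t=15: (idle)
t=16: (idle)
t=17: (idle)
t=18: (idle)
t=19: (idle)

completion order = A, C, G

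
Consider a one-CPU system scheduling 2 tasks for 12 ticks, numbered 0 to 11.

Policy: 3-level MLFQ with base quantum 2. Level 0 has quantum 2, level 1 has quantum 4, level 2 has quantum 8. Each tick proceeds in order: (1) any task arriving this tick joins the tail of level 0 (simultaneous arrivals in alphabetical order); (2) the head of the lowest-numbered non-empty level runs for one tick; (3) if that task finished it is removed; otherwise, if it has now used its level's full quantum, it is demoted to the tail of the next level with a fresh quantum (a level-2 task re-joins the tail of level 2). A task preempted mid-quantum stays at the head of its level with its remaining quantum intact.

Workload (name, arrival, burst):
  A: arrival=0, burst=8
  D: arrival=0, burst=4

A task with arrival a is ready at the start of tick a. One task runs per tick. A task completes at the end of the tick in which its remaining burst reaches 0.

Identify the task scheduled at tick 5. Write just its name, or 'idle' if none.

running at tick 5 = A

t=0: L0/L1/L2 = AD/-/- → run A
t=1: L0/L1/L2 = AD/-/- → run A
t=2: L0/L1/L2 = D/A/- → run D
t=3: L0/L1/L2 = D/A/- → run D
t=4: L0/L1/L2 = -/AD/- → run A
t=5: L0/L1/L2 = -/AD/- → run A
t=6: L0/L1/L2 = -/AD/- → run A
t=7: L0/L1/L2 = -/AD/- → run A
t=8: L0/L1/L2 = -/D/A → run D
t=9: L0/L1/L2 = -/D/A → run D
t=10: L0/L1/L2 = -/-/A → run A
t=11: L0/L1/L2 = -/-/A → run A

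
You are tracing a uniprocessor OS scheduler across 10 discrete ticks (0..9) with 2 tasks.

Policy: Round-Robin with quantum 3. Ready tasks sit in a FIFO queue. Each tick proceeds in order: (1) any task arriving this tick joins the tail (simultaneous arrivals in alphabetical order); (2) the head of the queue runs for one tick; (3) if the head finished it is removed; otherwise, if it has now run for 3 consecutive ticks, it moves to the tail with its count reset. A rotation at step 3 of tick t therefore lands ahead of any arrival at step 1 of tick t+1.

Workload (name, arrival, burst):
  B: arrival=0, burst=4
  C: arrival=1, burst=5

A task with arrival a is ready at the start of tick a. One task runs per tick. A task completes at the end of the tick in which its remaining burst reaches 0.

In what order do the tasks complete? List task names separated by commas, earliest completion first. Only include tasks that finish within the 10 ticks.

completion order = B, C

t=0: queue=[B] q_used=0 → run B
t=1: queue=[B,C] q_used=1 → run B
t=2: queue=[B,C] q_used=2 → run B
t=3: queue=[C,B] q_used=0 → run C
t=4: queue=[C,B] q_used=1 → run C
t=5: queue=[C,B] q_used=2 → run C
t=6: queue=[B,C] q_used=0 → run B
t=7: queue=[C] q_used=0 → run C
t=8: queue=[C] q_used=1 → run C
t=9: (idle)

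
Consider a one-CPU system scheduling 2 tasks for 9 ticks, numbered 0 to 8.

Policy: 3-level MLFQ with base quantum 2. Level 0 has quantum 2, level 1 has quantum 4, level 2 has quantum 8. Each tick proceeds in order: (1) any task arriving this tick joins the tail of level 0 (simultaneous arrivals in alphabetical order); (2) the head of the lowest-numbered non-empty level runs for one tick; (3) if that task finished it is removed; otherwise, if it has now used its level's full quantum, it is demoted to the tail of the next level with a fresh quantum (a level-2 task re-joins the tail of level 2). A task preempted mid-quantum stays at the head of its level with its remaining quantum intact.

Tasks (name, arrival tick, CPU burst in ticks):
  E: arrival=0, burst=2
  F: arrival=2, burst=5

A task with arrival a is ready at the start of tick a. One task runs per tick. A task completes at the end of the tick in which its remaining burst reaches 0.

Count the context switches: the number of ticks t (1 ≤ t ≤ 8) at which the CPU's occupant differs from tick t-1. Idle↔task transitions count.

t=0: L0/L1/L2 = E/-/- → run E
t=1: L0/L1/L2 = E/-/- → run E
t=2: L0/L1/L2 = F/-/- → run F
t=3: L0/L1/L2 = F/-/- → run F
t=4: L0/L1/L2 = -/F/- → run F
t=5: L0/L1/L2 = -/F/- → run F
t=6: L0/L1/L2 = -/F/- → run F
t=7: (idle)
t=8: (idle)

context switches = 2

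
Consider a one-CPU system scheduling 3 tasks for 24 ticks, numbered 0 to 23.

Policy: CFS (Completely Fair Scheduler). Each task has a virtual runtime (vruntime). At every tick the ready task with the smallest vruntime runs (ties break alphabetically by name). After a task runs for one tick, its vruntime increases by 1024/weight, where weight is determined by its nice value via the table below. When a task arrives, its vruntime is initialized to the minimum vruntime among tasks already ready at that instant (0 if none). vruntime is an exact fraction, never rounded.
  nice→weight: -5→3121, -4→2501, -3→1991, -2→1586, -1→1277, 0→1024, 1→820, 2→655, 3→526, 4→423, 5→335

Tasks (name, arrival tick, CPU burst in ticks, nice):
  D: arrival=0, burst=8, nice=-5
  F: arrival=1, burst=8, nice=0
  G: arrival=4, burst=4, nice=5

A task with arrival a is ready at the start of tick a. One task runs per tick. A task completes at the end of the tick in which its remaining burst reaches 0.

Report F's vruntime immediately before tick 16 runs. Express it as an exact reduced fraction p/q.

vruntime(F, start of tick 16) = 19750/3121

t=0: vr[D=0] → run D
t=1: vr[D=1024/3121 F=1024/3121] → run D
t=2: vr[D=2048/3121 F=1024/3121] → run F
t=3: vr[D=2048/3121 F=4145/3121] → run D
t=4: vr[D=3072/3121 F=4145/3121 G=3072/3121] → run D
t=5: vr[D=4096/3121 F=4145/3121 G=3072/3121] → run G
t=6: vr[D=4096/3121 F=4145/3121 G=4225024/1045535] → run D
t=7: vr[D=5120/3121 F=4145/3121 G=4225024/1045535] → run F
t=8: vr[D=5120/3121 F=7266/3121 G=4225024/1045535] → run D
t=9: vr[D=6144/3121 F=7266/3121 G=4225024/1045535] → run D
t=10: vr[D=7168/3121 F=7266/3121 G=4225024/1045535] → run D
t=11: vr[F=7266/3121 G=4225024/1045535] → run F
t=12: vr[F=10387/3121 G=4225024/1045535] → run F
t=13: vr[F=13508/3121 G=4225024/1045535] → run G
t=14: vr[F=13508/3121 G=7420928/1045535] → run F
t=15: vr[F=16629/3121 G=7420928/1045535] → run F
t=16: vr[F=19750/3121 G=7420928/1045535] → run F
t=17: vr[F=22871/3121 G=7420928/1045535] → run G
t=18: vr[F=22871/3121 G=10616832/1045535] → run F
t=19: vr[G=10616832/1045535] → run G
t=20: (idle)
t=21: (idle)
t=22: (idle)
t=23: (idle)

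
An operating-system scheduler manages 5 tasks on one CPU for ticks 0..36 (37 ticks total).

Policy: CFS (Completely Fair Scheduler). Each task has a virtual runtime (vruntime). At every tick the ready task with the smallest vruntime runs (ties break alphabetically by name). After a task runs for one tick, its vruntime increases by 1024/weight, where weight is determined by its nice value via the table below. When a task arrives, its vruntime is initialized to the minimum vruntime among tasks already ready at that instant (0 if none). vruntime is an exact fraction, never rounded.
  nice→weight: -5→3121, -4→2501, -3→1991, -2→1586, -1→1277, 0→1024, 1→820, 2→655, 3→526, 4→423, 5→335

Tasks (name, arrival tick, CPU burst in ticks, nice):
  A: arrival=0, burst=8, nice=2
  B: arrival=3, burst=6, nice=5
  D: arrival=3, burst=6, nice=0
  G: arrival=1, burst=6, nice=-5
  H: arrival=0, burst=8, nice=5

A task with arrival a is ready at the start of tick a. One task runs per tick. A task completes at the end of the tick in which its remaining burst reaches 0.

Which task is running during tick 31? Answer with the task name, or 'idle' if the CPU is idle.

t=0: vr[A=0 H=0] → run A
t=1: vr[A=1024/655 G=0 H=0] → run G
t=2: vr[A=1024/655 G=1024/3121 H=0] → run H
t=3: vr[A=1024/655 B=1024/3121 D=1024/3121 G=1024/3121 H=1024/335] → run B
t=4: vr[A=1024/655 B=3538944/1045535 D=1024/3121 G=1024/3121 H=1024/335] → run D
t=5: vr[A=1024/655 B=3538944/1045535 D=4145/3121 G=1024/3121 H=1024/335] → run G
t=6: vr[A=1024/655 B=3538944/1045535 D=4145/3121 G=2048/3121 H=1024/335] → run G
t=7: vr[A=1024/655 B=3538944/1045535 D=4145/3121 G=3072/3121 H=1024/335] → run G
t=8: vr[A=1024/655 B=3538944/1045535 D=4145/3121 G=4096/3121 H=1024/335] → run G
t=9: vr[A=1024/655 B=3538944/1045535 D=4145/3121 G=5120/3121 H=1024/335] → run D
t=10: vr[A=1024/655 B=3538944/1045535 D=7266/3121 G=5120/3121 H=1024/335] → run A
t=11: vr[A=2048/655 B=3538944/1045535 D=7266/3121 G=5120/3121 H=1024/335] → run G
t=12: vr[A=2048/655 B=3538944/1045535 D=7266/3121 H=1024/335] → run D
t=13: vr[A=2048/655 B=3538944/1045535 D=10387/3121 H=1024/335] → run H
t=14: vr[A=2048/655 B=3538944/1045535 D=10387/3121 H=2048/335] → run A
t=15: vr[A=3072/655 B=3538944/1045535 D=10387/3121 H=2048/335] → run D
t=16: vr[A=3072/655 B=3538944/1045535 D=13508/3121 H=2048/335] → run B
t=17: vr[A=3072/655 B=6734848/1045535 D=13508/3121 H=2048/335] → run D
t=18: vr[A=3072/655 B=6734848/1045535 D=16629/3121 H=2048/335] → run A
t=19: vr[A=4096/655 B=6734848/1045535 D=16629/3121 H=2048/335] → run D
t=20: vr[A=4096/655 B=6734848/1045535 H=2048/335] → run H
t=21: vr[A=4096/655 B=6734848/1045535 H=3072/335] → run A
t=22: vr[A=1024/131 B=6734848/1045535 H=3072/335] → run B
t=23: vr[A=1024/131 B=9930752/1045535 H=3072/335] → run A
t=24: vr[A=6144/655 B=9930752/1045535 H=3072/335] → run H
t=25: vr[A=6144/655 B=9930752/1045535 H=4096/335] → run A
t=26: vr[A=7168/655 B=9930752/1045535 H=4096/335] → run B
t=27: vr[A=7168/655 B=13126656/1045535 H=4096/335] → run A
t=28: vr[B=13126656/1045535 H=4096/335] → run H
t=29: vr[B=13126656/1045535 H=1024/67] → run B
t=30: vr[B=3264512/209107 H=1024/67] → run H
t=31: vr[B=3264512/209107 H=6144/335] → run B
t=32: vr[H=6144/335] → run H
t=33: vr[H=7168/335] → run H
t=34: (idle)
t=35: (idle)
t=36: (idle)

running at tick 31 = B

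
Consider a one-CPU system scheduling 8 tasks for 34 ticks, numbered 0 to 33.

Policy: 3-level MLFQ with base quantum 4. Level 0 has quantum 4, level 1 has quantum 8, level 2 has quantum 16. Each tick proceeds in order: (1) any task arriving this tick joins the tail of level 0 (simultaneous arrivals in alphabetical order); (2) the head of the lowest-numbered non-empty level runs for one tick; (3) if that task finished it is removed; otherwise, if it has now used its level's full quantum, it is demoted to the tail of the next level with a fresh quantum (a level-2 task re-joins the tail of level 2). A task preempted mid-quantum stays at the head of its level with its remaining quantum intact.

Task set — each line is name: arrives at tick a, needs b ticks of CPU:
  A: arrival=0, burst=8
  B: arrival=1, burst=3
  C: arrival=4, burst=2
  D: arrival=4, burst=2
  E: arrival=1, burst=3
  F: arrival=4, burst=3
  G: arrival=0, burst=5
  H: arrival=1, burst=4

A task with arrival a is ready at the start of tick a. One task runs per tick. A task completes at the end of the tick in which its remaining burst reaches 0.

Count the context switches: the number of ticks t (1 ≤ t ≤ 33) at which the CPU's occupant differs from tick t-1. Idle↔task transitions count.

context switches = 10

t=0: L0/L1/L2 = AG/-/- → run A
t=1: L0/L1/L2 = AGBEH/-/- → run A
t=2: L0/L1/L2 = AGBEH/-/- → run A
t=3: L0/L1/L2 = AGBEH/-/- → run A
t=4: L0/L1/L2 = GBEHCDF/A/- → run G
t=5: L0/L1/L2 = GBEHCDF/A/- → run G
t=6: L0/L1/L2 = GBEHCDF/A/- → run G
t=7: L0/L1/L2 = GBEHCDF/A/- → run G
t=8: L0/L1/L2 = BEHCDF/AG/- → run B
t=9: L0/L1/L2 = BEHCDF/AG/- → run B
t=10: L0/L1/L2 = BEHCDF/AG/- → run B
t=11: L0/L1/L2 = EHCDF/AG/- → run E
t=12: L0/L1/L2 = EHCDF/AG/- → run E
t=13: L0/L1/L2 = EHCDF/AG/- → run E
t=14: L0/L1/L2 = HCDF/AG/- → run H
t=15: L0/L1/L2 = HCDF/AG/- → run H
t=16: L0/L1/L2 = HCDF/AG/- → run H
t=17: L0/L1/L2 = HCDF/AG/- → run H
t=18: L0/L1/L2 = CDF/AG/- → run C
t=19: L0/L1/L2 = CDF/AG/- → run C
t=20: L0/L1/L2 = DF/AG/- → run D
t=21: L0/L1/L2 = DF/AG/- → run D
t=22: L0/L1/L2 = F/AG/- → run F
t=23: L0/L1/L2 = F/AG/- → run F
t=24: L0/L1/L2 = F/AG/- → run F
t=25: L0/L1/L2 = -/AG/- → run A
t=26: L0/L1/L2 = -/AG/- → run A
t=27: L0/L1/L2 = -/AG/- → run A
t=28: L0/L1/L2 = -/AG/- → run A
t=29: L0/L1/L2 = -/G/- → run G
t=30: (idle)
t=31: (idle)
t=32: (idle)
t=33: (idle)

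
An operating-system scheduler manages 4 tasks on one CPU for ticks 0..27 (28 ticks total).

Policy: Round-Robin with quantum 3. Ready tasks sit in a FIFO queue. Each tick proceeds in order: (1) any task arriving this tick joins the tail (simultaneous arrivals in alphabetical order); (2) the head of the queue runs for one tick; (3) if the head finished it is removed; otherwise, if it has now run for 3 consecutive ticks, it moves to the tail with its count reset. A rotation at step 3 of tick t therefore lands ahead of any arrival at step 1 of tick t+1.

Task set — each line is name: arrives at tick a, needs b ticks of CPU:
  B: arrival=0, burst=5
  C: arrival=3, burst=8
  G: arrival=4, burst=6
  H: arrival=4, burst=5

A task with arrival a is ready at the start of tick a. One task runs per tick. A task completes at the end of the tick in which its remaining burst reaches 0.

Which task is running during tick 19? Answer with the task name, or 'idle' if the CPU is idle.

running at tick 19 = G

t=0: queue=[B] q_used=0 → run B
t=1: queue=[B] q_used=1 → run B
t=2: queue=[B] q_used=2 → run B
t=3: queue=[B,C] q_used=0 → run B
t=4: queue=[B,C,G,H] q_used=1 → run B
t=5: queue=[C,G,H] q_used=0 → run C
t=6: queue=[C,G,H] q_used=1 → run C
t=7: queue=[C,G,H] q_used=2 → run C
t=8: queue=[G,H,C] q_used=0 → run G
t=9: queue=[G,H,C] q_used=1 → run G
t=10: queue=[G,H,C] q_used=2 → run G
t=11: queue=[H,C,G] q_used=0 → run H
t=12: queue=[H,C,G] q_used=1 → run H
t=13: queue=[H,C,G] q_used=2 → run H
t=14: queue=[C,G,H] q_used=0 → run C
t=15: queue=[C,G,H] q_used=1 → run C
t=16: queue=[C,G,H] q_used=2 → run C
t=17: queue=[G,H,C] q_used=0 → run G
t=18: queue=[G,H,C] q_used=1 → run G
t=19: queue=[G,H,C] q_used=2 → run G
t=20: queue=[H,C] q_used=0 → run H
t=21: queue=[H,C] q_used=1 → run H
t=22: queue=[C] q_used=0 → run C
t=23: queue=[C] q_used=1 → run C
t=24: (idle)
t=25: (idle)
t=26: (idle)
t=27: (idle)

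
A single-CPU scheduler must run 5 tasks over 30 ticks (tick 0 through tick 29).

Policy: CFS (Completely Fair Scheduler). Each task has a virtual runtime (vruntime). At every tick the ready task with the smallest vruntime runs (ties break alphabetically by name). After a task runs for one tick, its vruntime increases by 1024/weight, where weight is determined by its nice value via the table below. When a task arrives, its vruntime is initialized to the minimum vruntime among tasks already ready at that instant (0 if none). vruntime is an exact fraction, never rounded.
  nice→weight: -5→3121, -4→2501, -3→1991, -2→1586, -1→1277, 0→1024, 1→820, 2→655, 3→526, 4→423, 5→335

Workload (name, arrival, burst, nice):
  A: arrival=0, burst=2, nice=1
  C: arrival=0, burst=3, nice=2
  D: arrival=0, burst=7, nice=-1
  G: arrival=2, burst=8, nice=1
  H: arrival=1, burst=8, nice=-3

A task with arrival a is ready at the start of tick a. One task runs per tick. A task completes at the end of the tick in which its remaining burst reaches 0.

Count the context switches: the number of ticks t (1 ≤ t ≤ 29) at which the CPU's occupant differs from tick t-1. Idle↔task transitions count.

context switches = 22

t=0: vr[A=0 C=0 D=0] → run A
t=1: vr[A=256/205 C=0 D=0 H=0] → run C
t=2: vr[A=256/205 C=1024/655 D=0 G=0 H=0] → run D
t=3: vr[A=256/205 C=1024/655 D=1024/1277 G=0 H=0] → run G
t=4: vr[A=256/205 C=1024/655 D=1024/1277 G=256/205 H=0] → run H
t=5: vr[A=256/205 C=1024/655 D=1024/1277 G=256/205 H=1024/1991] → run H
t=6: vr[A=256/205 C=1024/655 D=1024/1277 G=256/205 H=2048/1991] → run D
t=7: vr[A=256/205 C=1024/655 D=2048/1277 G=256/205 H=2048/1991] → run H
t=8: vr[A=256/205 C=1024/655 D=2048/1277 G=256/205 H=3072/1991] → run A
t=9: vr[C=1024/655 D=2048/1277 G=256/205 H=3072/1991] → run G
t=10: vr[C=1024/655 D=2048/1277 G=512/205 H=3072/1991] → run H
t=11: vr[C=1024/655 D=2048/1277 G=512/205 H=4096/1991] → run C
t=12: vr[C=2048/655 D=2048/1277 G=512/205 H=4096/1991] → run D
t=13: vr[C=2048/655 D=3072/1277 G=512/205 H=4096/1991] → run H
t=14: vr[C=2048/655 D=3072/1277 G=512/205 H=5120/1991] → run D
t=15: vr[C=2048/655 D=4096/1277 G=512/205 H=5120/1991] → run G
t=16: vr[C=2048/655 D=4096/1277 G=768/205 H=5120/1991] → run H
t=17: vr[C=2048/655 D=4096/1277 G=768/205 H=6144/1991] → run H
t=18: vr[C=2048/655 D=4096/1277 G=768/205 H=7168/1991] → run C
t=19: vr[D=4096/1277 G=768/205 H=7168/1991] → run D
t=20: vr[D=5120/1277 G=768/205 H=7168/1991] → run H
t=21: vr[D=5120/1277 G=768/205] → run G
t=22: vr[D=5120/1277 G=1024/205] → run D
t=23: vr[D=6144/1277 G=1024/205] → run D
t=24: vr[G=1024/205] → run G
t=25: vr[G=256/41] → run G
t=26: vr[G=1536/205] → run G
t=27: vr[G=1792/205] → run G
t=28: (idle)
t=29: (idle)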